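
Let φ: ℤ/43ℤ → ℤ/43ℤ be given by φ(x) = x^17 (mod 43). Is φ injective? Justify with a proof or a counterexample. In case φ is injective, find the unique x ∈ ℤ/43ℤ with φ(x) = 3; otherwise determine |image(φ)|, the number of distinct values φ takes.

Since 43 is prime, the nonzero elements of ℤ/43ℤ form a cyclic group of order 42.
As gcd(17, 42) = 1, raising to the 17th power is a bijection on this group: if u^17 ≡ v^17 then (uv^{−1})^17 = 1, and the only element of order dividing gcd(17, 42) = 1 is 1, so u = v.
With φ(0) = 0 this makes φ injective on all of ℤ/43ℤ, hence bijective (finite equal-size domain and codomain). In particular φ is injective.
Since φ is injective, we find the preimage of 3. The inverse of x ↦ x^17 on (ℤ/43ℤ)^× is x ↦ x^5, because 17·5 = 85 = 2·42 + 1 ≡ 1 (mod 42) and x^{42} = 1 for x ≠ 0 (Fermat). So φ⁻¹(3) = 3^5 mod 43.
Repeated squaring mod 43: 3^1 ≡ 3, 3^2 ≡ 3² = 9, 3^4 ≡ 9² = 81 ≡ 38. Since 5 = 4 + 1, 3^5 ≡ 38·3: 38·3 = 114 ≡ 28. So 3^5 ≡ 28 (mod 43).
Hence φ⁻¹(3) = 28.

28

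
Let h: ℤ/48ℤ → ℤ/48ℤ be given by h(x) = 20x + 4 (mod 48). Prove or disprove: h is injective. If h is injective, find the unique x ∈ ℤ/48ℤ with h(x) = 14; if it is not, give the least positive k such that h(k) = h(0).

12

We have gcd(20, 48) = 4 > 1. Taking a = 0 and b = 12: h(0) = 4 and h(12) = 20·12 + 4 = 244 ≡ 4 (mod 48).
So h(0) = h(12) while 0 ≠ 12, so h is not injective.
Since h is not injective, we find the least positive k with h(k) = h(0): this means 20k ≡ 0 (mod 48), i.e. 48 ∣ 20k. Since gcd(20, 48) = 4, dividing through by 4 this holds exactly when 12 ∣ 5k, and as gcd(5, 12) = 1, exactly when 12 ∣ k.
The smallest positive such k is 12.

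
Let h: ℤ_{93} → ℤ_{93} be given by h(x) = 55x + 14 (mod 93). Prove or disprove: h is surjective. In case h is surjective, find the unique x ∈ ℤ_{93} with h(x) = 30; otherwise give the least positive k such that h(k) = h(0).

Since gcd(55, 93) = 1, 55 is invertible modulo 93. Euclid's algorithm: 93 = 1·55 + 38, 55 = 1·38 + 17, 38 = 2·17 + 4, 17 = 4·4 + 1; back-substituting gives 1 = 22·55 − 13·93, so 55⁻¹ ≡ 22 (mod 93).
For any y ∈ ℤ_{93}, x = 22(y − 14) mod 93 satisfies h(x) = 55·22(y − 14) + 14 ≡ y (since 55·22 ≡ 1 mod 93). So every y has a preimage.
So h is surjective.
Since h is surjective, we compute h⁻¹(30): solve 55x + 14 ≡ 30 (mod 93), i.e. 55x ≡ 16 (mod 93).
Multiplying by 55⁻¹ = 22 gives x ≡ 22·16 = 352 = 3·93 + 73 ≡ 73 (mod 93).
Check: h(73) = 55·73 + 14 = 4029 = 43·93 + 30 ≡ 30 (mod 93).

73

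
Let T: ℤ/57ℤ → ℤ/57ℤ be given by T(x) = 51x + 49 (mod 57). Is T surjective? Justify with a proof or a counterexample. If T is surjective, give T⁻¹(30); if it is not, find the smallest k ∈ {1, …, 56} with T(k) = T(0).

Since gcd(51, 57) = 3, we have 51x ≡ 0 (mod 3) for all x, so T(x) ≡ 1 (mod 3).
But 0 ≢ 1 (mod 3), so 0 ∈ ℤ/57ℤ has no preimage. So T is not surjective.
Since T is not surjective, we find the least positive k with T(k) = T(0): this means 51k ≡ 0 (mod 57), i.e. 57 ∣ 51k. Since gcd(51, 57) = 3, dividing through by 3 this holds exactly when 19 ∣ 17k, and as gcd(17, 19) = 1, exactly when 19 ∣ k.
The smallest positive such k is 19.

19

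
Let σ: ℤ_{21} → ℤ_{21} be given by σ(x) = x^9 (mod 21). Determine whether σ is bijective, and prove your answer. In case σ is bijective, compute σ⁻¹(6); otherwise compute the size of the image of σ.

σ(1) = 1^9 = 1.
σ(4): Repeated squaring mod 21: 4^1 ≡ 4, 4^2 ≡ 4² = 16, 4^4 ≡ 16² = 256 ≡ 4, 4^8 ≡ 4² = 16. Since 9 = 8 + 1, 4^9 ≡ 16·4: 16·4 = 64 ≡ 1. So 4^9 ≡ 1 (mod 21).
So σ(1) = σ(4) = 1 while 1 ≠ 4, so σ is not injective, hence not bijective.
Since σ is not bijective, we determine |image(σ)|. Computing x^9 mod 21 for each x (by repeated squaring, reducing mod 21 at every step), the values σ(0), σ(1), …, σ(20) are: 0, 1, 8, 6, 1, 20, 6, 7, 8, 15, 13, 8, 6, 13, 14, 15, 1, 20, 15, 13, 20.
The distinct values are {0, 1, 6, 7, 8, 13, 14, 15, 20}; there are 9 of them.

9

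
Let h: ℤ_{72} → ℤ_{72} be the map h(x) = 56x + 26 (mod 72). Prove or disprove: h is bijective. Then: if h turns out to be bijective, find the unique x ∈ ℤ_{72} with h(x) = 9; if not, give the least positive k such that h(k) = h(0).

We have gcd(56, 72) = 8 > 1. Taking s = 0 and t = 9: h(0) = 26 and h(9) = 56·9 + 26 = 530 ≡ 26 (mod 72).
So h(0) = h(9) while 0 ≠ 9, thus h is not injective, hence not bijective.
Since h is not bijective, we find the least positive k with h(k) = h(0): this means 56k ≡ 0 (mod 72), i.e. 72 ∣ 56k. Since gcd(56, 72) = 8, dividing through by 8 this holds exactly when 9 ∣ 7k, and as gcd(7, 9) = 1, exactly when 9 ∣ k.
The smallest positive such k is 9.

9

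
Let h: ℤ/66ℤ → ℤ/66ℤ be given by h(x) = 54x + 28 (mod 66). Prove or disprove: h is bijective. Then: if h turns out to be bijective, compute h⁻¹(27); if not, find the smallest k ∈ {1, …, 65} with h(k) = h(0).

11

We have gcd(54, 66) = 6 > 1. Taking x_1 = 0 and x_2 = 11: h(0) = 28 and h(11) = 54·11 + 28 = 622 ≡ 28 (mod 66).
So h(0) = h(11) while 0 ≠ 11, so h is not injective, hence not bijective.
Since h is not bijective, we find the least positive k with h(k) = h(0): this means 54k ≡ 0 (mod 66), i.e. 66 ∣ 54k. Since gcd(54, 66) = 6, dividing through by 6 this holds exactly when 11 ∣ 9k, and as gcd(9, 11) = 1, exactly when 11 ∣ k.
The smallest positive such k is 11.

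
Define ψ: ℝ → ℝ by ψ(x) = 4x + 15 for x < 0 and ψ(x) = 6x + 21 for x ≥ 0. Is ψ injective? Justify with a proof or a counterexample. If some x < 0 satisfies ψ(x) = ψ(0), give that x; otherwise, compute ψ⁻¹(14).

-1/4

Both pieces are strictly increasing (slopes 4 and 6), so each is injective on its own interval.
The left piece maps (−∞, 0) onto (−∞, 15); the right piece maps [0, ∞) onto [21, ∞).
These images are disjoint, so no value is attained by both pieces. Hence ψ is injective.
Because the two images are disjoint, no x < 0 has ψ(x) = ψ(0), so we compute ψ⁻¹(14): 14 lies in (−∞, 15), so solve 4x + 15 = 14: x = (14 − 15)/4 = −1/4.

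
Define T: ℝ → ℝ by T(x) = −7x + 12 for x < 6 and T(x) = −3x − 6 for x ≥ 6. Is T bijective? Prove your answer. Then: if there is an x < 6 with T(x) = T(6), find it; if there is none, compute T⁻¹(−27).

Both pieces are strictly decreasing (slopes −7 and −3), so each is injective on its own interval.
The left piece maps (−∞, 6) onto (−30, ∞); the right piece maps [6, ∞) onto (−∞, −24].
These images overlap. In particular T(6) = −24 (right piece), and solving −7x + 12 = −24 on the left piece gives x = 36/7 < 6.
So T(36/7) = T(6) with 36/7 ≠ 6, and T is not injective, hence not bijective. This x = 36/7 is the requested value below 6.

36/7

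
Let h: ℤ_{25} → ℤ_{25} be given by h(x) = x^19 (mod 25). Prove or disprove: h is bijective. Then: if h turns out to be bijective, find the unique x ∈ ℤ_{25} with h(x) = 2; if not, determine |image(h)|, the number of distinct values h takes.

h(0) = 0^19 = 0.
h(5): Repeated squaring mod 25: 5^1 ≡ 5, 5^2 ≡ 5² = 25 ≡ 0, 5^4 ≡ 0² = 0, 5^8 ≡ 0² = 0, 5^16 ≡ 0² = 0. Since 19 = 16 + 2 + 1, 5^19 ≡ 0·0·5: 0·0 = 0, then 0·5 = 0. So 5^19 ≡ 0 (mod 25).
So h(0) = h(5) = 0 while 0 ≠ 5, so h is not injective, hence not bijective.
Since h is not bijective, we determine |image(h)|. Computing x^19 mod 25 for each x (by repeated squaring, reducing mod 25 at every step), the values h(0), h(1), …, h(24) are: 0, 1, 13, 17, 19, 0, 21, 18, 22, 14, 0, 16, 23, 2, 9, 0, 11, 3, 7, 4, 0, 6, 8, 12, 24.
The distinct values are {0, 1, 2, 3, 4, 6, 7, 8, 9, 11, 12, 13, 14, 16, 17, 18, 19, 21, 22, 23, 24}; there are 21 of them.

21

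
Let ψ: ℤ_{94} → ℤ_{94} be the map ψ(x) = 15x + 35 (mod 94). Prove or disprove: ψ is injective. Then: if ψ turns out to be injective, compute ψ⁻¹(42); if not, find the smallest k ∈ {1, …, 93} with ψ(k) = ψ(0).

If ψ(s) = ψ(t), then 15s ≡ 15t (mod 94). Because gcd(15, 94) = 1, we may cancel 15 to get s ≡ t (mod 94).
Hence ψ is injective.
We now compute 15⁻¹ mod 94 explicitly. Euclid's algorithm: 94 = 6·15 + 4, 15 = 3·4 + 3, 4 = 1·3 + 1; back-substituting gives 1 = 69·15 − 11·94, so 15⁻¹ ≡ 69 (mod 94).
Since ψ is injective, we compute ψ⁻¹(42): solve 15x + 35 ≡ 42 (mod 94), i.e. 15x ≡ 7 (mod 94).
Multiplying by 15⁻¹ = 69 gives x ≡ 69·7 = 483 = 5·94 + 13 ≡ 13 (mod 94).
Check: ψ(13) = 15·13 + 35 = 230 = 2·94 + 42 ≡ 42 (mod 94).

13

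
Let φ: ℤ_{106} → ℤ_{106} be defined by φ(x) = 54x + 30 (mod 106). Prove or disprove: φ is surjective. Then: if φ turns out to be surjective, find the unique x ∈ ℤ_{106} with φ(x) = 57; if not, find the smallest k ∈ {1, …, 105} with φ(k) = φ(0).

Since gcd(54, 106) = 2, we have 54x ≡ 0 (mod 2) for all x, so φ(x) ≡ 0 (mod 2).
But 1 ≢ 0 (mod 2), so 1 ∈ ℤ_{106} has no preimage. Therefore φ is not surjective.
Since φ is not surjective, we find the least positive k with φ(k) = φ(0): this means 54k ≡ 0 (mod 106), i.e. 106 ∣ 54k. Since gcd(54, 106) = 2, dividing through by 2 this holds exactly when 53 ∣ 27k, and as gcd(27, 53) = 1, exactly when 53 ∣ k.
The smallest positive such k is 53.

53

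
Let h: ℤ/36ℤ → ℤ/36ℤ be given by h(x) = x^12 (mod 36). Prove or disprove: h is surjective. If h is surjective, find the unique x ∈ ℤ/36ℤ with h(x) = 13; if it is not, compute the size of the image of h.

4

h(2): Repeated squaring mod 36: 2^1 ≡ 2, 2^2 ≡ 2² = 4, 2^4 ≡ 4² = 16, 2^8 ≡ 16² = 256 ≡ 4. Since 12 = 8 + 4, 2^12 ≡ 4·16: 4·16 = 64 ≡ 28. So 2^12 ≡ 28 (mod 36).
h(4): Repeated squaring mod 36: 4^1 ≡ 4, 4^2 ≡ 4² = 16, 4^4 ≡ 16² = 256 ≡ 4, 4^8 ≡ 4² = 16. Since 12 = 8 + 4, 4^12 ≡ 16·4: 16·4 = 64 ≡ 28. So 4^12 ≡ 28 (mod 36).
So h(2) = h(4) = 28 while 2 ≠ 4, therefore h is not injective.
A non-injective map from the 36-element set ℤ/36ℤ to itself takes at most 35 distinct values, so it cannot be surjective. Therefore h is not surjective.
Since h is not surjective, we determine |image(h)|. Computing x^12 mod 36 for each x (by repeated squaring, reducing mod 36 at every step), the values h(0), h(1), …, h(35) are: 0, 1, 28, 9, 28, 1, 0, 1, 28, 9, 28, 1, 0, 1, 28, 9, 28, 1, 0, 1, 28, 9, 28, 1, 0, 1, 28, 9, 28, 1, 0, 1, 28, 9, 28, 1.
The distinct values are {0, 1, 9, 28}; there are 4 of them.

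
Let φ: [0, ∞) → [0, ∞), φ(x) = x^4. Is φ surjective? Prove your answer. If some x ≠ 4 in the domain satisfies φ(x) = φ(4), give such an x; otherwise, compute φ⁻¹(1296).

For any y ∈ [0, ∞), x = y^{1/4} ∈ [0, ∞) gives φ(x) = y, so φ is surjective.
Since x ↦ x^4 is strictly increasing on [0, ∞), it is injective there, so no x ≠ 4 in the domain has φ(x) = φ(4). We therefore compute φ⁻¹(1296) = 1296^{1/4} = 6 (indeed 6^4 = 1296).

6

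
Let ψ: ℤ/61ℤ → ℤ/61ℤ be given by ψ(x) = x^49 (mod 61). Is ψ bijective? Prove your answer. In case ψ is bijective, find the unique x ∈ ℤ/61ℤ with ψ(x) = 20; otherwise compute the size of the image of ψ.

Since 61 is prime, the nonzero elements of ℤ/61ℤ form a cyclic group of order 60.
As gcd(49, 60) = 1, raising to the 49th power is a bijection on this group: if a^49 ≡ b^49 then (ab^{−1})^49 = 1, and the only element of order dividing gcd(49, 60) = 1 is 1, so a = b.
With ψ(0) = 0 this makes ψ injective on all of ℤ/61ℤ, hence bijective (finite equal-size domain and codomain). In particular ψ is bijective.
Since ψ is bijective, we find the preimage of 20. The inverse of x ↦ x^49 on (ℤ/61ℤ)^× is x ↦ x^49, because 49·49 = 2401 = 40·60 + 1 ≡ 1 (mod 60) and x^{60} = 1 for x ≠ 0 (Fermat). So ψ⁻¹(20) = 20^49 mod 61.
Repeated squaring mod 61: 20^1 ≡ 20, 20^2 ≡ 20² = 400 ≡ 34, 20^4 ≡ 34² = 1156 ≡ 58, 20^8 ≡ 58² = 3364 ≡ 9, 20^16 ≡ 9² = 81 ≡ 20, 20^32 ≡ 20² = 400 ≡ 34. Since 49 = 32 + 16 + 1, 20^49 ≡ 34·20·20: 34·20 = 680 ≡ 9, then 9·20 = 180 ≡ 58. So 20^49 ≡ 58 (mod 61).
Hence ψ⁻¹(20) = 58.

58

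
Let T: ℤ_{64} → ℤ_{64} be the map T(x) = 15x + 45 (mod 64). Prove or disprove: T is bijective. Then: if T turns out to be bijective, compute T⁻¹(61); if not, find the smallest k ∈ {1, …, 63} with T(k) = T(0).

Recall: injectivity means: for all a, b in the domain, T(a) = T(b) implies a = b.
Suppose T(a) = T(b) in ℤ_{64}. Then 15a + 45 ≡ 15b + 45 (mod 64), thus 15(a − b) ≡ 0 (mod 64).
Since gcd(15, 64) = 1, 15 is invertible modulo 64, thus a − b ≡ 0 (mod 64), i.e. a = b.
We now compute 15⁻¹ mod 64 explicitly. Euclid's algorithm: 64 = 4·15 + 4, 15 = 3·4 + 3, 4 = 1·3 + 1; back-substituting gives 1 = 47·15 − 11·64, so 15⁻¹ ≡ 47 (mod 64).
For any y ∈ ℤ_{64}, x = 47(y − 45) mod 64 satisfies T(x) = 15·47(y − 45) + 45 ≡ y (since 15·47 ≡ 1 mod 64). So every y has a preimage.
So T is bijective.
Since T is bijective, we find T⁻¹(61): we need 15x ≡ 61 − 45 ≡ 16 (mod 64). Using 15⁻¹ = 47: x ≡ 47·16 = 752 = 11·64 + 48, so x = 48.
Check: T(48) = 15·48 + 45 = 765 = 11·64 + 61 ≡ 61 (mod 64).

48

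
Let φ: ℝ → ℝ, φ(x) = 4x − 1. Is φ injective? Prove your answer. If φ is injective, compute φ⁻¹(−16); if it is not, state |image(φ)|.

By definition, φ is injective when φ(x_1) = φ(x_2) forces x_1 = x_2.
Suppose φ(x_1) = φ(x_2). Then 4x_1 − 1 = 4x_2 − 1, hence 4x_1 = 4x_2, thus x_1 = x_2.
So φ is injective.
Since φ is injective, we compute φ⁻¹(−16) = (−16 + 1)/4 = −15/4.

-15/4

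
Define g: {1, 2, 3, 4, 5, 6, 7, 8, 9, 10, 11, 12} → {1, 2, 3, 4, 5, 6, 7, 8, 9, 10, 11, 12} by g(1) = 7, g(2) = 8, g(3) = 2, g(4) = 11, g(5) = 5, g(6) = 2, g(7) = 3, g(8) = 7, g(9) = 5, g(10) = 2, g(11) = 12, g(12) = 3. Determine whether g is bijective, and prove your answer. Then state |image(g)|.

g(3) = 2 = g(6) with 3 ≠ 6, so g is not injective, hence not bijective.
The image of g is {2, 3, 5, 7, 8, 11, 12}, which has 7 elements.

7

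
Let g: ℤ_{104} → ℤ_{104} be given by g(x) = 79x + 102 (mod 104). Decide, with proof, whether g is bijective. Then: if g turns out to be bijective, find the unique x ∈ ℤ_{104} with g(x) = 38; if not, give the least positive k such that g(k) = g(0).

Suppose g(a) = g(b) in ℤ_{104}. Then 79a + 102 ≡ 79b + 102 (mod 104), thus 79(a − b) ≡ 0 (mod 104).
Since gcd(79, 104) = 1, 79 is invertible modulo 104, thus a − b ≡ 0 (mod 104), i.e. a = b.
We now compute 79⁻¹ mod 104 explicitly. Euclid's algorithm: 104 = 1·79 + 25, 79 = 3·25 + 4, 25 = 6·4 + 1; back-substituting gives 1 = 79·79 − 60·104, so 79⁻¹ ≡ 79 (mod 104).
For any y ∈ ℤ_{104}, x = 79(y − 102) mod 104 satisfies g(x) = 79·79(y − 102) + 102 ≡ y (since 79·79 ≡ 1 mod 104). So every y has a preimage.
Thus g is bijective.
Since g is bijective, we compute g⁻¹(38): solve 79x + 102 ≡ 38 (mod 104), i.e. 79x ≡ 40 (mod 104).
Multiplying by 79⁻¹ = 79 gives x ≡ 79·40 = 3160 = 30·104 + 40 ≡ 40 (mod 104).
Check: g(40) = 79·40 + 102 = 3262 = 31·104 + 38 ≡ 38 (mod 104).

40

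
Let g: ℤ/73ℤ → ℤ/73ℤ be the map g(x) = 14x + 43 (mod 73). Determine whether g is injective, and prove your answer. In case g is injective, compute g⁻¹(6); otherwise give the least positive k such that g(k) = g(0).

If g(s) = g(t), then 14s ≡ 14t (mod 73). Because gcd(14, 73) = 1, we may cancel 14 to get s ≡ t (mod 73).
Hence g is injective.
We now compute 14⁻¹ mod 73 explicitly. Euclid's algorithm: 73 = 5·14 + 3, 14 = 4·3 + 2, 3 = 1·2 + 1; back-substituting gives 1 = 47·14 − 9·73, so 14⁻¹ ≡ 47 (mod 73).
Since g is injective, we compute g⁻¹(6): solve 14x + 43 ≡ 6 (mod 73), i.e. 14x ≡ 36 (mod 73).
Multiplying by 14⁻¹ = 47 gives x ≡ 47·36 = 1692 = 23·73 + 13 ≡ 13 (mod 73).
Check: g(13) = 14·13 + 43 = 225 = 3·73 + 6 ≡ 6 (mod 73).

13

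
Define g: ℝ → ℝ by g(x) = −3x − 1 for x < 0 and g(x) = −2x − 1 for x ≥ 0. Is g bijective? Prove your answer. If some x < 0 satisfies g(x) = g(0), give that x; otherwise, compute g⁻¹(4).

-5/3

Both pieces are strictly decreasing (slopes −3 and −2), so each is injective on its own interval.
The left piece maps (−∞, 0) onto (−1, ∞); the right piece maps [0, ∞) onto (−∞, −1].
Since −1 = −1, the images partition ℝ: g is injective and surjective, hence bijective.
Because the two images are disjoint, no x < 0 has g(x) = g(0), so we compute g⁻¹(4): 4 lies in (−1, ∞), so solve −3x − 1 = 4: x = (4 + 1)/(−3) = −5/3.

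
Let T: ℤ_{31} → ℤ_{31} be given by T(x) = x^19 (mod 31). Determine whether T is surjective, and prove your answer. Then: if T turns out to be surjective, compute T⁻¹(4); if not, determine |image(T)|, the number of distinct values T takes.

Since 31 is prime, the nonzero elements of ℤ_{31} form a cyclic group of order 30.
As gcd(19, 30) = 1, raising to the 19th power is a bijection on this group: if x_1^19 ≡ x_2^19 then (x_1x_2^{−1})^19 = 1, and the only element of order dividing gcd(19, 30) = 1 is 1, so x_1 = x_2.
With T(0) = 0 this makes T injective on all of ℤ_{31}, hence bijective (finite equal-size domain and codomain). In particular T is surjective.
Since T is surjective, we find the preimage of 4. The inverse of x ↦ x^19 on (ℤ_{31})^× is x ↦ x^19, because 19·19 = 361 = 12·30 + 1 ≡ 1 (mod 30) and x^{30} = 1 for x ≠ 0 (Fermat). So T⁻¹(4) = 4^19 mod 31.
Repeated squaring mod 31: 4^1 ≡ 4, 4^2 ≡ 4² = 16, 4^4 ≡ 16² = 256 ≡ 8, 4^8 ≡ 8² = 64 ≡ 2, 4^16 ≡ 2² = 4. Since 19 = 16 + 2 + 1, 4^19 ≡ 4·16·4: 4·16 = 64 ≡ 2, then 2·4 = 8. So 4^19 ≡ 8 (mod 31).
Hence T⁻¹(4) = 8.

8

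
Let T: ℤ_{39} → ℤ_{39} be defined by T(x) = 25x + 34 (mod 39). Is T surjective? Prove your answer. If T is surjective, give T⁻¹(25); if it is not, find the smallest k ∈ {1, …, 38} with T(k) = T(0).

By definition, T is surjective if every y in the codomain equals T(x) for some x in the domain.
Since gcd(25, 39) = 1, 25 is invertible modulo 39. Euclid's algorithm: 39 = 1·25 + 14, 25 = 1·14 + 11, 14 = 1·11 + 3, 11 = 3·3 + 2, 3 = 1·2 + 1; back-substituting gives 1 = 25·25 − 16·39, so 25⁻¹ ≡ 25 (mod 39).
Then y ↦ 25(y − 34) is a two-sided inverse to T, so every y ∈ ℤ_{39} has a preimage.
Therefore T is surjective.
Since T is surjective, we find T⁻¹(25): we need 25x ≡ 25 − 34 ≡ 30 (mod 39). Using 25⁻¹ = 25: x ≡ 25·30 = 750 = 19·39 + 9, so x = 9.
Check: T(9) = 25·9 + 34 = 259 = 6·39 + 25 ≡ 25 (mod 39).

9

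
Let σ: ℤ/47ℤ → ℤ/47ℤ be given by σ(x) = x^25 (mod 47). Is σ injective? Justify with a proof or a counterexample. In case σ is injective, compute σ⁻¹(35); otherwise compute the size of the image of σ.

Since 47 is prime, the nonzero elements of ℤ/47ℤ form a cyclic group of order 46.
As gcd(25, 46) = 1, raising to the 25th power is a bijection on this group: if u^25 ≡ v^25 then (uv^{−1})^25 = 1, and the only element of order dividing gcd(25, 46) = 1 is 1, so u = v.
With σ(0) = 0 this makes σ injective on all of ℤ/47ℤ, hence bijective (finite equal-size domain and codomain). In particular σ is injective.
Since σ is injective, we find the preimage of 35. The inverse of x ↦ x^25 on (ℤ/47ℤ)^× is x ↦ x^35, because 25·35 = 875 = 19·46 + 1 ≡ 1 (mod 46) and x^{46} = 1 for x ≠ 0 (Fermat). So σ⁻¹(35) = 35^35 mod 47.
Repeated squaring mod 47: 35^1 ≡ 35, 35^2 ≡ 35² = 1225 ≡ 3, 35^4 ≡ 3² = 9, 35^8 ≡ 9² = 81 ≡ 34, 35^16 ≡ 34² = 1156 ≡ 28, 35^32 ≡ 28² = 784 ≡ 32. Since 35 = 32 + 2 + 1, 35^35 ≡ 32·3·35: 32·3 = 96 ≡ 2, then 2·35 = 70 ≡ 23. So 35^35 ≡ 23 (mod 47).
Hence σ⁻¹(35) = 23.

23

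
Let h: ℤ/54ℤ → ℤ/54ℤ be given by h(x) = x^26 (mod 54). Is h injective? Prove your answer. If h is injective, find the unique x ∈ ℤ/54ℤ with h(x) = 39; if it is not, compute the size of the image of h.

h(0) = 0^26 = 0.
h(6): Repeated squaring mod 54: 6^1 ≡ 6, 6^2 ≡ 6² = 36, 6^4 ≡ 36² = 1296 ≡ 0, 6^8 ≡ 0² = 0, 6^16 ≡ 0² = 0. Since 26 = 16 + 8 + 2, 6^26 ≡ 0·0·36: 0·0 = 0, then 0·36 = 0. So 6^26 ≡ 0 (mod 54).
So h(0) = h(6) = 0 while 0 ≠ 6, therefore h is not injective.
Since h is not injective, we determine |image(h)|. Computing x^26 mod 54 for each x (by repeated squaring, reducing mod 54 at every step), the values h(0), h(1), …, h(53) are: 0, 1, 40, 27, 34, 43, 0, 31, 10, 27, 46, 49, 0, 25, 52, 27, 22, 19, 0, 37, 4, 27, 16, 7, 0, 13, 28, 27, 28, 13, 0, 7, 16, 27, 4, 37, 0, 19, 22, 27, 52, 25, 0, 49, 46, 27, 10, 31, 0, 43, 34, 27, 40, 1.
The distinct values are {0, 1, 4, 7, 10, 13, 16, 19, 22, 25, 27, 28, 31, 34, 37, 40, 43, 46, 49, 52}; there are 20 of them.

20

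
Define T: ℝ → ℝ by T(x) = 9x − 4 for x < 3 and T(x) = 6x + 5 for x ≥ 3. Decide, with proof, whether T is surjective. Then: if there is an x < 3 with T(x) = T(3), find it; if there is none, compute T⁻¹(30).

25/6

Both pieces are strictly increasing (slopes 9 and 6), so each is injective on its own interval.
The left piece maps (−∞, 3) onto (−∞, 23); the right piece maps [3, ∞) onto [23, ∞).
These images together cover ℝ, so T is surjective.
Because the two images are disjoint, no x < 3 has T(x) = T(3), so we compute T⁻¹(30): 30 lies in [23, ∞), so solve 6x + 5 = 30: x = (30 − 5)/6 = 25/6.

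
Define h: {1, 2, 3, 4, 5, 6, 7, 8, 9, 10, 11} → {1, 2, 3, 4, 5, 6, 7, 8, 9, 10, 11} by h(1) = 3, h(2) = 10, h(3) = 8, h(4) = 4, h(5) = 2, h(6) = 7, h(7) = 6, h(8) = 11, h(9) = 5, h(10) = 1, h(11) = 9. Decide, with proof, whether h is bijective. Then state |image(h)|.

The values 3, 10, 8, 4, 2, 7, 6, 11, 5, 1, 9 are a permutation of {1, 2, 3, 4, 5, 6, 7, 8, 9, 10, 11}: each element appears exactly once.
So h is injective and surjective, hence bijective.
The image of h is {1, 2, 3, 4, 5, 6, 7, 8, 9, 10, 11}, which has 11 elements.

11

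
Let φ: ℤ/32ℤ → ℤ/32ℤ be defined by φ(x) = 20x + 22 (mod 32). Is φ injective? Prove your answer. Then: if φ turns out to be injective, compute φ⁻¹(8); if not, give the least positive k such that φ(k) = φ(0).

8

We have gcd(20, 32) = 4 > 1. Taking s = 0 and t = 8: φ(0) = 22 and φ(8) = 20·8 + 22 = 182 ≡ 22 (mod 32).
So φ(0) = φ(8) while 0 ≠ 8, so φ is not injective.
Since φ is not injective, we find the least positive k with φ(k) = φ(0): this means 20k ≡ 0 (mod 32), i.e. 32 ∣ 20k. Since gcd(20, 32) = 4, dividing through by 4 this holds exactly when 8 ∣ 5k, and as gcd(5, 8) = 1, exactly when 8 ∣ k.
The smallest positive such k is 8.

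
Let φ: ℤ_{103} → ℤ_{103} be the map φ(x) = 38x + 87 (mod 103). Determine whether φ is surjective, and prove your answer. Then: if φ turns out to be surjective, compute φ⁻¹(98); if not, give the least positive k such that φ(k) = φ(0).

3

Since gcd(38, 103) = 1, 38 is invertible modulo 103. Euclid's algorithm: 103 = 2·38 + 27, 38 = 1·27 + 11, 27 = 2·11 + 5, 11 = 2·5 + 1; back-substituting gives 1 = 19·38 − 7·103, so 38⁻¹ ≡ 19 (mod 103).
For any y ∈ ℤ_{103}, x = 19(y − 87) mod 103 satisfies φ(x) = 38·19(y − 87) + 87 ≡ y (since 38·19 ≡ 1 mod 103). So every y has a preimage.
Thus φ is surjective.
Since φ is surjective, we find φ⁻¹(98): we need 38x ≡ 98 − 87 ≡ 11 (mod 103). Using 38⁻¹ = 19: x ≡ 19·11 = 209 = 2·103 + 3, so x = 3.
Check: φ(3) = 38·3 + 87 = 201 = 1·103 + 98 ≡ 98 (mod 103).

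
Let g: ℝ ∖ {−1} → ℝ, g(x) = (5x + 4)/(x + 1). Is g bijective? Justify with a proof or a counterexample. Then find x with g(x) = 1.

If g(x) = 5, cross-multiplying gives 1(5x + 4) = 5(x + 1), which simplifies to 4 = 5 — false.  So 5 has no preimage and g is not surjective.
Hence g is not bijective.
Solving g(x) = 1: cross-multiplying gives 5x + 4 = 1(x + 1), which rearranges to 4x = −3, so x = −3/4.

-3/4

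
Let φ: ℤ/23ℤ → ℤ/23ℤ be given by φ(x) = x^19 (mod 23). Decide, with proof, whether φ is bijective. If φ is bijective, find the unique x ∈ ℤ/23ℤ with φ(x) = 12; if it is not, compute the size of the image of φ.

Since 23 is prime, the nonzero elements of ℤ/23ℤ form a cyclic group of order 22.
As gcd(19, 22) = 1, raising to the 19th power is a bijection on this group: if x_1^19 ≡ x_2^19 then (x_1x_2^{−1})^19 = 1, and the only element of order dividing gcd(19, 22) = 1 is 1, so x_1 = x_2.
With φ(0) = 0 this makes φ injective on all of ℤ/23ℤ, hence bijective (finite equal-size domain and codomain). In particular φ is bijective.
Since φ is bijective, we find the preimage of 12. The inverse of x ↦ x^19 on (ℤ/23ℤ)^× is x ↦ x^7, because 19·7 = 133 = 6·22 + 1 ≡ 1 (mod 22) and x^{22} = 1 for x ≠ 0 (Fermat). So φ⁻¹(12) = 12^7 mod 23.
Repeated squaring mod 23: 12^1 ≡ 12, 12^2 ≡ 12² = 144 ≡ 6, 12^4 ≡ 6² = 36 ≡ 13. Since 7 = 4 + 2 + 1, 12^7 ≡ 13·6·12: 13·6 = 78 ≡ 9, then 9·12 = 108 ≡ 16. So 12^7 ≡ 16 (mod 23).
Hence φ⁻¹(12) = 16.

16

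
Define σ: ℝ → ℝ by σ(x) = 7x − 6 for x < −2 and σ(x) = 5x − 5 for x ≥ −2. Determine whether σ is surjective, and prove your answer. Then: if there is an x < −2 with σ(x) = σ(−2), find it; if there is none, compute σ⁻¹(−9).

-4/5

Both pieces are strictly increasing (slopes 7 and 5), so each is injective on its own interval.
The left piece maps (−∞, −2) onto (−∞, −20); the right piece maps [−2, ∞) onto [−15, ∞).
The union (−∞, −20) ∪ [−15, ∞) omits the interval between −20 and −15; in particular −20 has no preimage. So σ is not surjective.
Because the two images are disjoint, no x < −2 has σ(x) = σ(−2), so we compute σ⁻¹(−9): −9 lies in [−15, ∞), so solve 5x − 5 = −9: x = (−9 + 5)/5 = −4/5.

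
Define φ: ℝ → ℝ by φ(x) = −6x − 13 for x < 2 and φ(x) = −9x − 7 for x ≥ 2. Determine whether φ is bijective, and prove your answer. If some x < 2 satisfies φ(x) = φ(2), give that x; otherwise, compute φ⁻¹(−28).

7/3

Both pieces are strictly decreasing (slopes −6 and −9), so each is injective on its own interval.
The left piece maps (−∞, 2) onto (−25, ∞); the right piece maps [2, ∞) onto (−∞, −25].
Since −25 = −25, the images partition ℝ: φ is injective and surjective, hence bijective.
Because the two images are disjoint, no x < 2 has φ(x) = φ(2), so we compute φ⁻¹(−28): −28 lies in (−∞, −25], so solve −9x − 7 = −28: x = (−28 + 7)/(−9) = 7/3.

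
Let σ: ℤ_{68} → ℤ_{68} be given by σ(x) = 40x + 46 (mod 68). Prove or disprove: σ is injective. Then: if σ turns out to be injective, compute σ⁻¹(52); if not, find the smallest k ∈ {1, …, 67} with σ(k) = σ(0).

Recall that injectivity means: for all u, v in the domain, σ(u) = σ(v) implies u = v.
We have gcd(40, 68) = 4 > 1. Taking u = 0 and v = 17: σ(0) = 46 and σ(17) = 40·17 + 46 = 726 ≡ 46 (mod 68).
So σ(0) = σ(17) while 0 ≠ 17, therefore σ is not injective.
Since σ is not injective, we find the least positive k with σ(k) = σ(0): this means 40k ≡ 0 (mod 68), i.e. 68 ∣ 40k. Since gcd(40, 68) = 4, dividing through by 4 this holds exactly when 17 ∣ 10k, and as gcd(10, 17) = 1, exactly when 17 ∣ k.
The smallest positive such k is 17.

17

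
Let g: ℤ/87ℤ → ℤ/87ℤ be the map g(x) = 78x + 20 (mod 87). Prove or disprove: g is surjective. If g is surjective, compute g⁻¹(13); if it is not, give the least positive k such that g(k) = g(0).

Since gcd(78, 87) = 3, we have 78x ≡ 0 (mod 3) for all x, so g(x) ≡ 2 (mod 3).
But 0 ≢ 2 (mod 3), so 0 ∈ ℤ/87ℤ has no preimage. Thus g is not surjective.
Since g is not surjective, we find the least positive k with g(k) = g(0): this means 78k ≡ 0 (mod 87), i.e. 87 ∣ 78k. Since gcd(78, 87) = 3, dividing through by 3 this holds exactly when 29 ∣ 26k, and as gcd(26, 29) = 1, exactly when 29 ∣ k.
The smallest positive such k is 29.

29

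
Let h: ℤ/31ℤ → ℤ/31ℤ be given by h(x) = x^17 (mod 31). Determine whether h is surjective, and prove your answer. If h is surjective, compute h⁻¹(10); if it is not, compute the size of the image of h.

Since 31 is prime, the nonzero elements of ℤ/31ℤ form a cyclic group of order 30.
As gcd(17, 30) = 1, raising to the 17th power is a bijection on this group: if x_1^17 ≡ x_2^17 then (x_1x_2^{−1})^17 = 1, and the only element of order dividing gcd(17, 30) = 1 is 1, so x_1 = x_2.
With h(0) = 0 this makes h injective on all of ℤ/31ℤ, hence bijective (finite equal-size domain and codomain). In particular h is surjective.
Since h is surjective, we find the preimage of 10. The inverse of x ↦ x^17 on (ℤ/31ℤ)^× is x ↦ x^23, because 17·23 = 391 = 13·30 + 1 ≡ 1 (mod 30) and x^{30} = 1 for x ≠ 0 (Fermat). So h⁻¹(10) = 10^23 mod 31.
Repeated squaring mod 31: 10^1 ≡ 10, 10^2 ≡ 10² = 100 ≡ 7, 10^4 ≡ 7² = 49 ≡ 18, 10^8 ≡ 18² = 324 ≡ 14, 10^16 ≡ 14² = 196 ≡ 10. Since 23 = 16 + 4 + 2 + 1, 10^23 ≡ 10·18·7·10: 10·18 = 180 ≡ 25, then 25·7 = 175 ≡ 20, then 20·10 = 200 ≡ 14. So 10^23 ≡ 14 (mod 31).
Hence h⁻¹(10) = 14.

14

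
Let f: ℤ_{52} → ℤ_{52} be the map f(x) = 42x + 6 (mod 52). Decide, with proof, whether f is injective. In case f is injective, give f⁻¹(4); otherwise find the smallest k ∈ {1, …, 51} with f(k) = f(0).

26

We have gcd(42, 52) = 2 > 1. Taking s = 0 and t = 26: f(0) = 6 and f(26) = 42·26 + 6 = 1098 ≡ 6 (mod 52).
So f(0) = f(26) while 0 ≠ 26, so f is not injective.
Since f is not injective, we find the least positive k with f(k) = f(0): this means 42k ≡ 0 (mod 52), i.e. 52 ∣ 42k. Since gcd(42, 52) = 2, dividing through by 2 this holds exactly when 26 ∣ 21k, and as gcd(21, 26) = 1, exactly when 26 ∣ k.
The smallest positive such k is 26.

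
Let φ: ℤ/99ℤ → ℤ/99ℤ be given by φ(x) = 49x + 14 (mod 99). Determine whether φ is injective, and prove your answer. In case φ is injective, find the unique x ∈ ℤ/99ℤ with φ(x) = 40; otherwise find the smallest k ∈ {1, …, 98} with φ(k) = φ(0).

Recall: φ is injective if φ(s) = φ(t) implies s = t.
Suppose φ(s) = φ(t) in ℤ/99ℤ. Then 49s + 14 ≡ 49t + 14 (mod 99), so 49(s − t) ≡ 0 (mod 99).
Since gcd(49, 99) = 1, 49 is invertible modulo 99, thus s − t ≡ 0 (mod 99), i.e. s = t.
So φ is injective.
We now compute 49⁻¹ mod 99 explicitly. Euclid's algorithm: 99 = 2·49 + 1; back-substituting gives 1 = 97·49 − 48·99, so 49⁻¹ ≡ 97 (mod 99).
Since φ is injective, we compute φ⁻¹(40): solve 49x + 14 ≡ 40 (mod 99), i.e. 49x ≡ 26 (mod 99).
Multiplying by 49⁻¹ = 97 gives x ≡ 97·26 = 2522 = 25·99 + 47 ≡ 47 (mod 99).
Check: φ(47) = 49·47 + 14 = 2317 = 23·99 + 40 ≡ 40 (mod 99).

47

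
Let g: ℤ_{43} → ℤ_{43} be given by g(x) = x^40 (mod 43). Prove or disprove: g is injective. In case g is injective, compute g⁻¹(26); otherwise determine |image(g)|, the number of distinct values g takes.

g(21): Repeated squaring mod 43: 21^1 ≡ 21, 21^2 ≡ 21² = 441 ≡ 11, 21^4 ≡ 11² = 121 ≡ 35, 21^8 ≡ 35² = 1225 ≡ 21, 21^16 ≡ 21² = 441 ≡ 11, 21^32 ≡ 11² = 121 ≡ 35. Since 40 = 32 + 8, 21^40 ≡ 35·21: 35·21 = 735 ≡ 4. So 21^40 ≡ 4 (mod 43).
g(22): Repeated squaring mod 43: 22^1 ≡ 22, 22^2 ≡ 22² = 484 ≡ 11, 22^4 ≡ 11² = 121 ≡ 35, 22^8 ≡ 35² = 1225 ≡ 21, 22^16 ≡ 21² = 441 ≡ 11, 22^32 ≡ 11² = 121 ≡ 35. Since 40 = 32 + 8, 22^40 ≡ 35·21: 35·21 = 735 ≡ 4. So 22^40 ≡ 4 (mod 43).
So g(21) = g(22) = 4 while 21 ≠ 22, thus g is not injective.
Since g is not injective, we determine |image(g)|. Computing x^40 mod 43 for each x (by repeated squaring, reducing mod 43 at every step), the values g(0), g(1), …, g(42) are: 0, 1, 11, 24, 35, 31, 6, 36, 41, 17, 40, 16, 23, 14, 9, 13, 21, 25, 15, 38, 10, 4, 4, 10, 38, 15, 25, 21, 13, 9, 14, 23, 16, 40, 17, 41, 36, 6, 31, 35, 24, 11, 1.
The distinct values are {0, 1, 4, 6, 9, 10, 11, 13, 14, 15, 16, 17, 21, 23, 24, 25, 31, 35, 36, 38, 40, 41}; there are 22 of them.

22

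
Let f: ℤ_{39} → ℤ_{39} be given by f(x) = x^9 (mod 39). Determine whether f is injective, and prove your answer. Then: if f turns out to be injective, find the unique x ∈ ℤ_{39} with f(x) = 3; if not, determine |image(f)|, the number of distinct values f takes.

15

f(2): Repeated squaring mod 39: 2^1 ≡ 2, 2^2 ≡ 2² = 4, 2^4 ≡ 4² = 16, 2^8 ≡ 16² = 256 ≡ 22. Since 9 = 8 + 1, 2^9 ≡ 22·2: 22·2 = 44 ≡ 5. So 2^9 ≡ 5 (mod 39).
f(5): Repeated squaring mod 39: 5^1 ≡ 5, 5^2 ≡ 5² = 25, 5^4 ≡ 25² = 625 ≡ 1, 5^8 ≡ 1² = 1. Since 9 = 8 + 1, 5^9 ≡ 1·5: 1·5 = 5. So 5^9 ≡ 5 (mod 39).
So f(2) = f(5) = 5 while 2 ≠ 5, so f is not injective.
Since f is not injective, we determine |image(f)|. Computing x^9 mod 39 for each x (by repeated squaring, reducing mod 39 at every step), the values f(0), f(1), …, f(38) are: 0, 1, 5, 27, 25, 5, 18, 34, 8, 27, 25, 8, 12, 13, 14, 18, 1, 38, 18, 31, 8, 21, 1, 38, 21, 25, 26, 27, 31, 14, 12, 31, 5, 21, 34, 14, 12, 34, 38.
The distinct values are {0, 1, 5, 8, 12, 13, 14, 18, 21, 25, 26, 27, 31, 34, 38}; there are 15 of them.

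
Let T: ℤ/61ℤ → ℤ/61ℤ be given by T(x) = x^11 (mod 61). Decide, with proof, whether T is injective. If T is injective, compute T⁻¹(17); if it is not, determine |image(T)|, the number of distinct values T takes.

Since 61 is prime, the nonzero elements of ℤ/61ℤ form a cyclic group of order 60.
As gcd(11, 60) = 1, raising to the 11th power is a bijection on this group: if s^11 ≡ t^11 then (st^{−1})^11 = 1, and the only element of order dividing gcd(11, 60) = 1 is 1, so s = t.
With T(0) = 0 this makes T injective on all of ℤ/61ℤ, hence bijective (finite equal-size domain and codomain). In particular T is injective.
Since T is injective, we find the preimage of 17. The inverse of x ↦ x^11 on (ℤ/61ℤ)^× is x ↦ x^11, because 11·11 = 121 = 2·60 + 1 ≡ 1 (mod 60) and x^{60} = 1 for x ≠ 0 (Fermat). So T⁻¹(17) = 17^11 mod 61.
Repeated squaring mod 61: 17^1 ≡ 17, 17^2 ≡ 17² = 289 ≡ 45, 17^4 ≡ 45² = 2025 ≡ 12, 17^8 ≡ 12² = 144 ≡ 22. Since 11 = 8 + 2 + 1, 17^11 ≡ 22·45·17: 22·45 = 990 ≡ 14, then 14·17 = 238 ≡ 55. So 17^11 ≡ 55 (mod 61).
Hence T⁻¹(17) = 55.

55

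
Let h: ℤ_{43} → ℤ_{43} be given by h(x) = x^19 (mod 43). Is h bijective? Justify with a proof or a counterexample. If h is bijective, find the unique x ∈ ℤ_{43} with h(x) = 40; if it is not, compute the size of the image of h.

Since 43 is prime, the nonzero elements of ℤ_{43} form a cyclic group of order 42.
As gcd(19, 42) = 1, raising to the 19th power is a bijection on this group: if s^19 ≡ t^19 then (st^{−1})^19 = 1, and the only element of order dividing gcd(19, 42) = 1 is 1, so s = t.
With h(0) = 0 this makes h injective on all of ℤ_{43}, hence bijective (finite equal-size domain and codomain). In particular h is bijective.
Since h is bijective, we find the preimage of 40. The inverse of x ↦ x^19 on (ℤ_{43})^× is x ↦ x^31, because 19·31 = 589 = 14·42 + 1 ≡ 1 (mod 42) and x^{42} = 1 for x ≠ 0 (Fermat). So h⁻¹(40) = 40^31 mod 43.
Repeated squaring mod 43: 40^1 ≡ 40, 40^2 ≡ 40² = 1600 ≡ 9, 40^4 ≡ 9² = 81 ≡ 38, 40^8 ≡ 38² = 1444 ≡ 25, 40^16 ≡ 25² = 625 ≡ 23. Since 31 = 16 + 8 + 4 + 2 + 1, 40^31 ≡ 23·25·38·9·40: 23·25 = 575 ≡ 16, then 16·38 = 608 ≡ 6, then 6·9 = 54 ≡ 11, then 11·40 = 440 ≡ 10. So 40^31 ≡ 10 (mod 43).
Hence h⁻¹(40) = 10.

10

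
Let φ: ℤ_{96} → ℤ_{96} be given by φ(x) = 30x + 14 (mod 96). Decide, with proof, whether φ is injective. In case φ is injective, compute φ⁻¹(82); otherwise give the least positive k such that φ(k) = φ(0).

16

By definition, φ is injective when φ(s) = φ(t) forces s = t.
We have gcd(30, 96) = 6 > 1. Taking s = 0 and t = 16: φ(0) = 14 and φ(16) = 30·16 + 14 = 494 ≡ 14 (mod 96).
So φ(0) = φ(16) while 0 ≠ 16, therefore φ is not injective.
Since φ is not injective, we find the least positive k with φ(k) = φ(0): this means 30k ≡ 0 (mod 96), i.e. 96 ∣ 30k. Since gcd(30, 96) = 6, dividing through by 6 this holds exactly when 16 ∣ 5k, and as gcd(5, 16) = 1, exactly when 16 ∣ k.
The smallest positive such k is 16.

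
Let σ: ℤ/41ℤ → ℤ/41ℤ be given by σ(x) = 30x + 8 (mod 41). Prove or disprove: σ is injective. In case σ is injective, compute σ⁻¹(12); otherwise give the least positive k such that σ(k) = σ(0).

Recall: injectivity means: for all s, t in the domain, σ(s) = σ(t) implies s = t.
If σ(s) = σ(t), then 30s ≡ 30t (mod 41). Because gcd(30, 41) = 1, we may cancel 30 to get s ≡ t (mod 41).
Therefore σ is injective.
We now compute 30⁻¹ mod 41 explicitly. Euclid's algorithm: 41 = 1·30 + 11, 30 = 2·11 + 8, 11 = 1·8 + 3, 8 = 2·3 + 2, 3 = 1·2 + 1; back-substituting gives 1 = 26·30 − 19·41, so 30⁻¹ ≡ 26 (mod 41).
Since σ is injective, we compute σ⁻¹(12): solve 30x + 8 ≡ 12 (mod 41), i.e. 30x ≡ 4 (mod 41).
Multiplying by 30⁻¹ = 26 gives x ≡ 26·4 = 104 = 2·41 + 22 ≡ 22 (mod 41).
Check: σ(22) = 30·22 + 8 = 668 = 16·41 + 12 ≡ 12 (mod 41).

22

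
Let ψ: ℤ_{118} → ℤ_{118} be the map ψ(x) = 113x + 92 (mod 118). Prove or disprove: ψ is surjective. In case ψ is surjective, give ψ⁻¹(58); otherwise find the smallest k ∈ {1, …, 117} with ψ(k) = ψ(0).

Since gcd(113, 118) = 1, 113 is invertible modulo 118. Euclid's algorithm: 118 = 1·113 + 5, 113 = 22·5 + 3, 5 = 1·3 + 2, 3 = 1·2 + 1; back-substituting gives 1 = 47·113 − 45·118, so 113⁻¹ ≡ 47 (mod 118).
Then y ↦ 47(y − 92) is a two-sided inverse to ψ, so every y ∈ ℤ_{118} has a preimage.
Hence ψ is surjective.
Since ψ is surjective, we compute ψ⁻¹(58): solve 113x + 92 ≡ 58 (mod 118), i.e. 113x ≡ 84 (mod 118).
Multiplying by 113⁻¹ = 47 gives x ≡ 47·84 = 3948 = 33·118 + 54 ≡ 54 (mod 118).
Check: ψ(54) = 113·54 + 92 = 6194 = 52·118 + 58 ≡ 58 (mod 118).

54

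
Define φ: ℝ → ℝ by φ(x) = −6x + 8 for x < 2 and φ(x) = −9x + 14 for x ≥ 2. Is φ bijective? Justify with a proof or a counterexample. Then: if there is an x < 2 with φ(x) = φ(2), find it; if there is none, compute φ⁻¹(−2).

5/3

Both pieces are strictly decreasing (slopes −6 and −9), so each is injective on its own interval.
The left piece maps (−∞, 2) onto (−4, ∞); the right piece maps [2, ∞) onto (−∞, −4].
Since −4 = −4, the images partition ℝ: φ is injective and surjective, hence bijective.
Because the two images are disjoint, no x < 2 has φ(x) = φ(2), so we compute φ⁻¹(−2): −2 lies in (−4, ∞), so solve −6x + 8 = −2: x = (−2 − 8)/(−6) = 5/3.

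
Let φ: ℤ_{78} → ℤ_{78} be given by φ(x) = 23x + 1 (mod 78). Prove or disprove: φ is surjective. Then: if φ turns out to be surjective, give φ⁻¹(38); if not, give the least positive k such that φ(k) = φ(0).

5

Since gcd(23, 78) = 1, 23 is invertible modulo 78. Euclid's algorithm: 78 = 3·23 + 9, 23 = 2·9 + 5, 9 = 1·5 + 4, 5 = 1·4 + 1; back-substituting gives 1 = 17·23 − 5·78, so 23⁻¹ ≡ 17 (mod 78).
For any y ∈ ℤ_{78}, x = 17(y − 1) mod 78 satisfies φ(x) = 23·17(y − 1) + 1 ≡ y (since 23·17 ≡ 1 mod 78). So every y has a preimage.
Hence φ is surjective.
Since φ is surjective, we compute φ⁻¹(38): solve 23x + 1 ≡ 38 (mod 78), i.e. 23x ≡ 37 (mod 78).
Multiplying by 23⁻¹ = 17 gives x ≡ 17·37 = 629 = 8·78 + 5 ≡ 5 (mod 78).
Check: φ(5) = 23·5 + 1 = 116 = 1·78 + 38 ≡ 38 (mod 78).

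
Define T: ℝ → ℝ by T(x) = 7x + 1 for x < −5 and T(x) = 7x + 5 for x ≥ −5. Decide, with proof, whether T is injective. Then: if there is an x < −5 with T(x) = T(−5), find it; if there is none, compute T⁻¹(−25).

-30/7

Both pieces are strictly increasing (slopes 7 and 7), so each is injective on its own interval.
The left piece maps (−∞, −5) onto (−∞, −34); the right piece maps [−5, ∞) onto [−30, ∞).
These images are disjoint, so no value is attained by both pieces. Therefore T is injective.
Because the two images are disjoint, no x < −5 has T(x) = T(−5), so we compute T⁻¹(−25): −25 lies in [−30, ∞), so solve 7x + 5 = −25: x = (−25 − 5)/7 = −30/7.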